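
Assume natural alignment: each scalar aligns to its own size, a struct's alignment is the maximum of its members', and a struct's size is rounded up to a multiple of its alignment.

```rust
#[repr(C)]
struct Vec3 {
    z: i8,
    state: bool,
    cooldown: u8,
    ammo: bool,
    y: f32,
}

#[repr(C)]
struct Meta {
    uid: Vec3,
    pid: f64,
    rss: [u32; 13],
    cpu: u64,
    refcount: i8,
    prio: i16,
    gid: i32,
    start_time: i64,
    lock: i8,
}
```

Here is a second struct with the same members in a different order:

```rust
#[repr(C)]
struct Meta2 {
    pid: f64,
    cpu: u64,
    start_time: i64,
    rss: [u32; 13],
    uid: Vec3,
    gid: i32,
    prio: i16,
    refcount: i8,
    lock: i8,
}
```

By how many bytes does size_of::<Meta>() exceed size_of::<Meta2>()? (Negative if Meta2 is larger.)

8

Vec3: z at 0 (size 1, align 1) → ends 1; state at 1 (size 1, align 1) → ends 2; cooldown at 2 (size 1, align 1) → ends 3; ammo at 3 (size 1, align 1) → ends 4; y at 4 (size 4, align 4) → ends 8; total 8 bytes, alignment 4
uid at 0 (size 8, align 4) → ends 8
pid at 8 (size 8, align 8) → ends 16
rss at 16 (size 52, align 4) → ends 68
pad 4 to align 8 for cpu
cpu at 72 (size 8, align 8) → ends 80
refcount at 80 (size 1, align 1) → ends 81
pad 1 to align 2 for prio
prio at 82 (size 2, align 2) → ends 84
gid at 84 (size 4, align 4) → ends 88
start_time at 88 (size 8, align 8) → ends 96
lock at 96 (size 1, align 1) → ends 97
tail pad 7 to reach multiple of 8
total 104 bytes, alignment 8
— Meta2 —
pid at 0 (size 8, align 8) → ends 8
cpu at 8 (size 8, align 8) → ends 16
start_time at 16 (size 8, align 8) → ends 24
rss at 24 (size 52, align 4) → ends 76
uid at 76 (size 8, align 4) → ends 84
gid at 84 (size 4, align 4) → ends 88
prio at 88 (size 2, align 2) → ends 90
refcount at 90 (size 1, align 1) → ends 91
lock at 91 (size 1, align 1) → ends 92
tail pad 4 to reach multiple of 8
total 96 bytes, alignment 8
104 − 96 = 8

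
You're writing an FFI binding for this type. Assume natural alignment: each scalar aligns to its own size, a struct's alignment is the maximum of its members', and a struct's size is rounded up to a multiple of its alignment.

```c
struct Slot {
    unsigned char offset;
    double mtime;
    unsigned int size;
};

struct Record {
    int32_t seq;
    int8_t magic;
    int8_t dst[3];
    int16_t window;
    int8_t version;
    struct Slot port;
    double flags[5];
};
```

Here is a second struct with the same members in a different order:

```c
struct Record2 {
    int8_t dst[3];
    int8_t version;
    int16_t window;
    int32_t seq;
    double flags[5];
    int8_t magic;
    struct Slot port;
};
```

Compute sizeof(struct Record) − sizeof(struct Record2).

-8

Slot: 0..1  offset  (1B, 1-aligned); 1..8  -- padding (7B); 8..16  mtime  (8B, 8-aligned); 16..20  size  (4B, 4-aligned); 20..24  -- tail padding (4B); sizeof = 24, alignof = 8
0..4  seq  (4B, 4-aligned)
4..5  magic  (1B, 1-aligned)
5..8  dst  (3B, 1-aligned)
8..10  window  (2B, 2-aligned)
10..11  version  (1B, 1-aligned)
11..16  -- padding (5B)
16..40  port  (24B, 8-aligned)
40..80  flags  (40B, 8-aligned)
sizeof = 80, alignof = 8
— Record2 —
0..3  dst  (3B, 1-aligned)
3..4  version  (1B, 1-aligned)
4..6  window  (2B, 2-aligned)
6..8  -- padding (2B)
8..12  seq  (4B, 4-aligned)
12..16  -- padding (4B)
16..56  flags  (40B, 8-aligned)
56..57  magic  (1B, 1-aligned)
57..64  -- padding (7B)
64..88  port  (24B, 8-aligned)
sizeof = 88, alignof = 8
80 − 88 = -8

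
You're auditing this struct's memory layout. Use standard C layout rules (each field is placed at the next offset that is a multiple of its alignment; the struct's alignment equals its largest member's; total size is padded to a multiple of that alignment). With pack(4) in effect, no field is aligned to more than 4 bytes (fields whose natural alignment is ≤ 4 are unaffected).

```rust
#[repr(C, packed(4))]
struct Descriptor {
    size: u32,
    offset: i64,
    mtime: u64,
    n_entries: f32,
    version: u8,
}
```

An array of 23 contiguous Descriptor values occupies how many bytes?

644

0..4  size  (4B, 4-aligned)
4..12  offset  (8B, 4-aligned)
12..20  mtime  (8B, 4-aligned)
20..24  n_entries  (4B, 4-aligned)
24..25  version  (1B, 1-aligned)
25..28  -- tail padding (3B)
sizeof = 28, alignof = 4
array of 23: 23 × 28 = 644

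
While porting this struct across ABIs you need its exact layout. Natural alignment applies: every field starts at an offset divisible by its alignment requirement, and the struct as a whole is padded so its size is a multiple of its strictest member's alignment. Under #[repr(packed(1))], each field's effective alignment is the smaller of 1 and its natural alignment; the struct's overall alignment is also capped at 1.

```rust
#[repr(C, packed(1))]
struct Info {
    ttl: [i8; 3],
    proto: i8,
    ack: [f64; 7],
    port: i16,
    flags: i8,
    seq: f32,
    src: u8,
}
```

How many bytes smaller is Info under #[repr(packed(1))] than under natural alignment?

12

natural layout:
  ttl at 0 (size 3, align 1) → ends 3
  proto at 3 (size 1, align 1) → ends 4
  pad 4 to align 8 for ack
  ack at 8 (size 56, align 8) → ends 64
  port at 64 (size 2, align 2) → ends 66
  flags at 66 (size 1, align 1) → ends 67
  pad 1 to align 4 for seq
  seq at 68 (size 4, align 4) → ends 72
  src at 72 (size 1, align 1) → ends 73
  tail pad 7 to reach multiple of 8
  total 80 bytes, alignment 8
packed(1) layout:
  ttl at 0 (size 3, align 1) → ends 3
  proto at 3 (size 1, align 1) → ends 4
  ack at 4 (size 56, align 1) → ends 60
  port at 60 (size 2, align 1) → ends 62
  flags at 62 (size 1, align 1) → ends 63
  seq at 63 (size 4, align 1) → ends 67
  src at 67 (size 1, align 1) → ends 68
  total 68 bytes, alignment 1
80 − 68 = 12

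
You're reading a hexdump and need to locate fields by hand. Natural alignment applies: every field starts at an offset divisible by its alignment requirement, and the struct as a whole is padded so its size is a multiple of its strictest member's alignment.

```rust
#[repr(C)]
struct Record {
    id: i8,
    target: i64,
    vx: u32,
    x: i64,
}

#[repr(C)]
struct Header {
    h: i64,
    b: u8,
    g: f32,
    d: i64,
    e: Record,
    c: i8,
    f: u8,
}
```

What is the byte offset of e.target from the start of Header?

32

Record: 0..1  id  (1B, 1-aligned); 1..8  -- padding (7B); 8..16  target  (8B, 8-aligned); 16..20  vx  (4B, 4-aligned); 20..24  -- padding (4B); 24..32  x  (8B, 8-aligned); sizeof = 32, alignof = 8
0..8  h  (8B, 8-aligned)
8..9  b  (1B, 1-aligned)
9..12  -- padding (3B)
12..16  g  (4B, 4-aligned)
16..24  d  (8B, 8-aligned)
24..56  e  (32B, 8-aligned)
within Record: target at 8
24 + 8 = 32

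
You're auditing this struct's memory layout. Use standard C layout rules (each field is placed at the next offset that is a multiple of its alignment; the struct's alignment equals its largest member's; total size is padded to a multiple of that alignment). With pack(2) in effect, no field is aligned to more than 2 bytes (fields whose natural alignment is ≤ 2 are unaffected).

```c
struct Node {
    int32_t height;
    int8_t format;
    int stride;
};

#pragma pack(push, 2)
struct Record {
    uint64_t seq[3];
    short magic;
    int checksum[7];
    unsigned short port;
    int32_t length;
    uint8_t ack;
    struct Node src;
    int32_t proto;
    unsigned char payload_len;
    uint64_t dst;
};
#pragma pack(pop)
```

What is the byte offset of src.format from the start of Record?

Node: 0..4  height  (4B, 4-aligned); 4..5  format  (1B, 1-aligned); 5..8  -- padding (3B); 8..12  stride  (4B, 4-aligned); sizeof = 12, alignof = 4
0..24  seq  (24B, 2-aligned)
24..26  magic  (2B, 2-aligned)
26..54  checksum  (28B, 2-aligned)
54..56  port  (2B, 2-aligned)
56..60  length  (4B, 2-aligned)
60..61  ack  (1B, 1-aligned)
61..62  -- padding (1B)
62..74  src  (12B, 2-aligned)
within Node: format at 4
62 + 4 = 66

66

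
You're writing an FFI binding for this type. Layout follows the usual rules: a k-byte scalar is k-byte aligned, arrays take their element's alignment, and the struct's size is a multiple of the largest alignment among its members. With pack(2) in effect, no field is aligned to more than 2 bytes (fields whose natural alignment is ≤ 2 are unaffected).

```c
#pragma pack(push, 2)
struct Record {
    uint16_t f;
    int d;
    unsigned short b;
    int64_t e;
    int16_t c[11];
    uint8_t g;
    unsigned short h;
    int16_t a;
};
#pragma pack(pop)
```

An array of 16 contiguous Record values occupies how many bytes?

f at 0 (size 2, align 2) → ends 2
d at 2 (size 4, align 2) → ends 6
b at 6 (size 2, align 2) → ends 8
e at 8 (size 8, align 2) → ends 16
c at 16 (size 22, align 2) → ends 38
g at 38 (size 1, align 1) → ends 39
pad 1 to align 2 for h
h at 40 (size 2, align 2) → ends 42
a at 42 (size 2, align 2) → ends 44
total 44 bytes, alignment 2
array of 16: 16 × 44 = 704

704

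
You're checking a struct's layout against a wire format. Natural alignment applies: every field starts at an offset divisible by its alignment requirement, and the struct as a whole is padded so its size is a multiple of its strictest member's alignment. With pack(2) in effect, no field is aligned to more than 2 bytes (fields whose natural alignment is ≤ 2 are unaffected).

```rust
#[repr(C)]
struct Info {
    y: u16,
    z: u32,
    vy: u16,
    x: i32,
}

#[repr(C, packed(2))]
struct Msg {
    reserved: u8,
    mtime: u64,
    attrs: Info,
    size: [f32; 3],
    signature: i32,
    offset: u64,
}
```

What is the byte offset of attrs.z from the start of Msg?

Info: @0: y [2B, align 2] → 2; +2 pad (align 4); @4: z [4B, align 4] → 8; @8: vy [2B, align 2] → 10; +2 pad (align 4); @12: x [4B, align 4] → 16; size 16, align 4
@0: reserved [1B, align 1] → 1
+1 pad (align 2)
@2: mtime [8B, align 2] → 10
@10: attrs [16B, align 2] → 26
within Info: z at 4
10 + 4 = 14

14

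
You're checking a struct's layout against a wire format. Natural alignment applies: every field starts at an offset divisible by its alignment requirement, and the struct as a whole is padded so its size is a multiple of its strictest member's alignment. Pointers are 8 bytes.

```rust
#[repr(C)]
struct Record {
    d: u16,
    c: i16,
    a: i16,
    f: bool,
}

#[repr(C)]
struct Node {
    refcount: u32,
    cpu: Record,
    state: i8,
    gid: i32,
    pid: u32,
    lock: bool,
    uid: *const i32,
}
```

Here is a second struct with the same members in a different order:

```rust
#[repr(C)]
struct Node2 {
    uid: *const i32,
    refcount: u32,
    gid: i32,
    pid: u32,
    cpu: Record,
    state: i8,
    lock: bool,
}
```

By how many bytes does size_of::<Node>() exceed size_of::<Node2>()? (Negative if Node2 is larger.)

Record: d at 0 (size 2, align 2) → ends 2; c at 2 (size 2, align 2) → ends 4; a at 4 (size 2, align 2) → ends 6; f at 6 (size 1, align 1) → ends 7; tail pad 1 to reach multiple of 2; total 8 bytes, alignment 2
refcount at 0 (size 4, align 4) → ends 4
cpu at 4 (size 8, align 2) → ends 12
state at 12 (size 1, align 1) → ends 13
pad 3 to align 4 for gid
gid at 16 (size 4, align 4) → ends 20
pid at 20 (size 4, align 4) → ends 24
lock at 24 (size 1, align 1) → ends 25
pad 7 to align 8 for uid
uid at 32 (size 8, align 8) → ends 40
total 40 bytes, alignment 8
— Node2 —
uid at 0 (size 8, align 8) → ends 8
refcount at 8 (size 4, align 4) → ends 12
gid at 12 (size 4, align 4) → ends 16
pid at 16 (size 4, align 4) → ends 20
cpu at 20 (size 8, align 2) → ends 28
state at 28 (size 1, align 1) → ends 29
lock at 29 (size 1, align 1) → ends 30
tail pad 2 to reach multiple of 8
total 32 bytes, alignment 8
40 − 32 = 8

8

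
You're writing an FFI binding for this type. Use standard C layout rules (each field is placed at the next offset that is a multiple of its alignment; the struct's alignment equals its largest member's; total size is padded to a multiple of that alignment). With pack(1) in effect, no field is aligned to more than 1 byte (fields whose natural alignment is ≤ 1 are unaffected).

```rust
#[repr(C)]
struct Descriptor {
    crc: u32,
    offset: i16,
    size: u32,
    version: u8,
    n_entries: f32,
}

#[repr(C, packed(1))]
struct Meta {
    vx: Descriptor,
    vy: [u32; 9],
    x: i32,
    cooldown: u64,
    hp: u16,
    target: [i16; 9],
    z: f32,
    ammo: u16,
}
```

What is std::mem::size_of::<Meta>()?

Descriptor: 0..4  crc  (4B, 4-aligned); 4..6  offset  (2B, 2-aligned); 6..8  -- padding (2B); 8..12  size  (4B, 4-aligned); 12..13  version  (1B, 1-aligned); 13..16  -- padding (3B); 16..20  n_entries  (4B, 4-aligned); sizeof = 20, alignof = 4
0..20  vx  (20B, 1-aligned)
20..56  vy  (36B, 1-aligned)
56..60  x  (4B, 1-aligned)
60..68  cooldown  (8B, 1-aligned)
68..70  hp  (2B, 1-aligned)
70..88  target  (18B, 1-aligned)
88..92  z  (4B, 1-aligned)
92..94  ammo  (2B, 1-aligned)
sizeof = 94, alignof = 1

94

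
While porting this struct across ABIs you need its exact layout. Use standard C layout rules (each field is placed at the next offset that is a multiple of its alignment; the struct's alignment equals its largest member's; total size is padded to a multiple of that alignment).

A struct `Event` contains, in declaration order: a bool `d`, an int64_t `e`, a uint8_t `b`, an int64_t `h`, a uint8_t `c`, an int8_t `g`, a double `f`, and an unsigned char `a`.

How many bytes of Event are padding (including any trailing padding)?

0..1  d  (1B, 1-aligned)
1..8  -- padding (7B)
8..16  e  (8B, 8-aligned)
16..17  b  (1B, 1-aligned)
17..24  -- padding (7B)
24..32  h  (8B, 8-aligned)
32..33  c  (1B, 1-aligned)
33..34  g  (1B, 1-aligned)
34..40  -- padding (6B)
40..48  f  (8B, 8-aligned)
48..49  a  (1B, 1-aligned)
49..56  -- tail padding (7B)
sizeof = 56, alignof = 8
data bytes 29, size 56 → padding 27

27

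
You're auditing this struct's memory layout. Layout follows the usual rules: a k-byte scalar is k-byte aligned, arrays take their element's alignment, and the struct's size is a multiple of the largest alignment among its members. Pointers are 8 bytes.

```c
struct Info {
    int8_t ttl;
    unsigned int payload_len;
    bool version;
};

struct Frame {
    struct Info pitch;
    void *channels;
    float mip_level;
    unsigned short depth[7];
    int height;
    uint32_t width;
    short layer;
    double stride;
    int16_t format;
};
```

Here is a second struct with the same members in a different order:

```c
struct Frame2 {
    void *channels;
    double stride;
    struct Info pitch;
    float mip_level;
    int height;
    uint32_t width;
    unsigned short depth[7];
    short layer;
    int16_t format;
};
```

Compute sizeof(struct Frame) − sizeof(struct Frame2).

Info: ttl at 0 (size 1, align 1) → ends 1; pad 3 to align 4 for payload_len; payload_len at 4 (size 4, align 4) → ends 8; version at 8 (size 1, align 1) → ends 9; tail pad 3 to reach multiple of 4; total 12 bytes, alignment 4
pitch at 0 (size 12, align 4) → ends 12
pad 4 to align 8 for channels
channels at 16 (size 8, align 8) → ends 24
mip_level at 24 (size 4, align 4) → ends 28
depth at 28 (size 14, align 2) → ends 42
pad 2 to align 4 for height
height at 44 (size 4, align 4) → ends 48
width at 48 (size 4, align 4) → ends 52
layer at 52 (size 2, align 2) → ends 54
pad 2 to align 8 for stride
stride at 56 (size 8, align 8) → ends 64
format at 64 (size 2, align 2) → ends 66
tail pad 6 to reach multiple of 8
total 72 bytes, alignment 8
— Frame2 —
channels at 0 (size 8, align 8) → ends 8
stride at 8 (size 8, align 8) → ends 16
pitch at 16 (size 12, align 4) → ends 28
mip_level at 28 (size 4, align 4) → ends 32
height at 32 (size 4, align 4) → ends 36
width at 36 (size 4, align 4) → ends 40
depth at 40 (size 14, align 2) → ends 54
layer at 54 (size 2, align 2) → ends 56
format at 56 (size 2, align 2) → ends 58
tail pad 6 to reach multiple of 8
total 64 bytes, alignment 8
72 − 64 = 8

8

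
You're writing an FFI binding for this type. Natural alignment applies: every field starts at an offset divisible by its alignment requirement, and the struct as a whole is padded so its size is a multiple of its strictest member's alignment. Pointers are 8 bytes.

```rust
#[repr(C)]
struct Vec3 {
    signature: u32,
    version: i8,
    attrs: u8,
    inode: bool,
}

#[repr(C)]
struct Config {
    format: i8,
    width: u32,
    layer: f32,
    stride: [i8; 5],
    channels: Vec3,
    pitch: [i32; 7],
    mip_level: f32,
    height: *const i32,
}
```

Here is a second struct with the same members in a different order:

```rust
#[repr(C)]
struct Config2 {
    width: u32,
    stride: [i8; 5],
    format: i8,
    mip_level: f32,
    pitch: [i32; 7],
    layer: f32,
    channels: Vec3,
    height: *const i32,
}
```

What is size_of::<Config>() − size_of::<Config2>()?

Vec3: 0..4  signature  (4B, 4-aligned); 4..5  version  (1B, 1-aligned); 5..6  attrs  (1B, 1-aligned); 6..7  inode  (1B, 1-aligned); 7..8  -- tail padding (1B); sizeof = 8, alignof = 4
0..1  format  (1B, 1-aligned)
1..4  -- padding (3B)
4..8  width  (4B, 4-aligned)
8..12  layer  (4B, 4-aligned)
12..17  stride  (5B, 1-aligned)
17..20  -- padding (3B)
20..28  channels  (8B, 4-aligned)
28..56  pitch  (28B, 4-aligned)
56..60  mip_level  (4B, 4-aligned)
60..64  -- padding (4B)
64..72  height  (8B, 8-aligned)
sizeof = 72, alignof = 8
— Config2 —
0..4  width  (4B, 4-aligned)
4..9  stride  (5B, 1-aligned)
9..10  format  (1B, 1-aligned)
10..12  -- padding (2B)
12..16  mip_level  (4B, 4-aligned)
16..44  pitch  (28B, 4-aligned)
44..48  layer  (4B, 4-aligned)
48..56  channels  (8B, 4-aligned)
56..64  height  (8B, 8-aligned)
sizeof = 64, alignof = 8
72 − 64 = 8

8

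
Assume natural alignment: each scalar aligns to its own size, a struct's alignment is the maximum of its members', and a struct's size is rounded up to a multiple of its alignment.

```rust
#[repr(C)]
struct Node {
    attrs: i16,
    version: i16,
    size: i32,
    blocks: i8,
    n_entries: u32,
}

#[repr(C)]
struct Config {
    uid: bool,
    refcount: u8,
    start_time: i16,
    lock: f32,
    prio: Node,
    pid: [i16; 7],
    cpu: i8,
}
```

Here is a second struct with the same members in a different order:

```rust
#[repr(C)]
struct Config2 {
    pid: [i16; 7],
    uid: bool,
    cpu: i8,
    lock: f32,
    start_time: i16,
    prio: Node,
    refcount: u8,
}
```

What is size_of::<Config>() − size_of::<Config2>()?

-4

Node: 0..2  attrs  (2B, 2-aligned); 2..4  version  (2B, 2-aligned); 4..8  size  (4B, 4-aligned); 8..9  blocks  (1B, 1-aligned); 9..12  -- padding (3B); 12..16  n_entries  (4B, 4-aligned); sizeof = 16, alignof = 4
0..1  uid  (1B, 1-aligned)
1..2  refcount  (1B, 1-aligned)
2..4  start_time  (2B, 2-aligned)
4..8  lock  (4B, 4-aligned)
8..24  prio  (16B, 4-aligned)
24..38  pid  (14B, 2-aligned)
38..39  cpu  (1B, 1-aligned)
39..40  -- tail padding (1B)
sizeof = 40, alignof = 4
— Config2 —
0..14  pid  (14B, 2-aligned)
14..15  uid  (1B, 1-aligned)
15..16  cpu  (1B, 1-aligned)
16..20  lock  (4B, 4-aligned)
20..22  start_time  (2B, 2-aligned)
22..24  -- padding (2B)
24..40  prio  (16B, 4-aligned)
40..41  refcount  (1B, 1-aligned)
41..44  -- tail padding (3B)
sizeof = 44, alignof = 4
40 − 44 = -4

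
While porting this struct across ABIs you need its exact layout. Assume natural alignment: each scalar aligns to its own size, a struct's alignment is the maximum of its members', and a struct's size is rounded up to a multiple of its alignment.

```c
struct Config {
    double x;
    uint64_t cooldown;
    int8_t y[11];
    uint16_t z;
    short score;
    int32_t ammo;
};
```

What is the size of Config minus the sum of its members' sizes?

@0: x [8B, align 8] → 8
@8: cooldown [8B, align 8] → 16
@16: y [11B, align 1] → 27
+1 pad (align 2)
@28: z [2B, align 2] → 30
@30: score [2B, align 2] → 32
@32: ammo [4B, align 4] → 36
+4 tail pad (align 8)
size 40, align 8
data bytes 35, size 40 → padding 5

5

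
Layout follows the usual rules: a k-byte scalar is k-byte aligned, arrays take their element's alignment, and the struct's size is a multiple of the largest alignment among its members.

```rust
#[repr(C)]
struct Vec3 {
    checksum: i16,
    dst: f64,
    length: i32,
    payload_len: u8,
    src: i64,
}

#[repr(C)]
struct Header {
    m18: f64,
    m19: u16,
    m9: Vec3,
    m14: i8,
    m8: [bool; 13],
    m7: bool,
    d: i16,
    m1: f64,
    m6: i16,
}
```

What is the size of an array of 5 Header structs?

440

Vec3: @0: checksum [2B, align 2] → 2; +6 pad (align 8); @8: dst [8B, align 8] → 16; @16: length [4B, align 4] → 20; @20: payload_len [1B, align 1] → 21; +3 pad (align 8); @24: src [8B, align 8] → 32; size 32, align 8
@0: m18 [8B, align 8] → 8
@8: m19 [2B, align 2] → 10
+6 pad (align 8)
@16: m9 [32B, align 8] → 48
@48: m14 [1B, align 1] → 49
@49: m8 [13B, align 1] → 62
@62: m7 [1B, align 1] → 63
+1 pad (align 2)
@64: d [2B, align 2] → 66
+6 pad (align 8)
@72: m1 [8B, align 8] → 80
@80: m6 [2B, align 2] → 82
+6 tail pad (align 8)
size 88, align 8
array of 5: 5 × 88 = 440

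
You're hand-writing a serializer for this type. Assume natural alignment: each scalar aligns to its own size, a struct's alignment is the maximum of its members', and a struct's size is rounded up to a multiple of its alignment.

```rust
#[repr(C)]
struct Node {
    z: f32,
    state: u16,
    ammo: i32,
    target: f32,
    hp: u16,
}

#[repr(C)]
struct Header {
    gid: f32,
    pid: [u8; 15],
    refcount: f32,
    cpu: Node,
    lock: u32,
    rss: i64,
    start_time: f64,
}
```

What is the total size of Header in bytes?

Node: z at 0 (size 4, align 4) → ends 4; state at 4 (size 2, align 2) → ends 6; pad 2 to align 4 for ammo; ammo at 8 (size 4, align 4) → ends 12; target at 12 (size 4, align 4) → ends 16; hp at 16 (size 2, align 2) → ends 18; tail pad 2 to reach multiple of 4; total 20 bytes, alignment 4
gid at 0 (size 4, align 4) → ends 4
pid at 4 (size 15, align 1) → ends 19
pad 1 to align 4 for refcount
refcount at 20 (size 4, align 4) → ends 24
cpu at 24 (size 20, align 4) → ends 44
lock at 44 (size 4, align 4) → ends 48
rss at 48 (size 8, align 8) → ends 56
start_time at 56 (size 8, align 8) → ends 64
total 64 bytes, alignment 8

64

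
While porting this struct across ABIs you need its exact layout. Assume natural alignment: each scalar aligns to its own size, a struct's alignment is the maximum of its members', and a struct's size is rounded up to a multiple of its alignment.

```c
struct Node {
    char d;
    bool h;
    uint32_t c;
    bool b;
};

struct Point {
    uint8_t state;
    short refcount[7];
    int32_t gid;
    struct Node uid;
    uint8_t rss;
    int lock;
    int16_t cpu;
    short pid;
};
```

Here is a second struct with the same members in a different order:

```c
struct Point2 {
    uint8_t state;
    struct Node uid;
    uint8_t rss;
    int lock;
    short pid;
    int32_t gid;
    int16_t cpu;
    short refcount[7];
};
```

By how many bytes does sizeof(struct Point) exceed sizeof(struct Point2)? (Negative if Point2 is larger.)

-4

Node: 0..1  d  (1B, 1-aligned); 1..2  h  (1B, 1-aligned); 2..4  -- padding (2B); 4..8  c  (4B, 4-aligned); 8..9  b  (1B, 1-aligned); 9..12  -- tail padding (3B); sizeof = 12, alignof = 4
0..1  state  (1B, 1-aligned)
1..2  -- padding (1B)
2..16  refcount  (14B, 2-aligned)
16..20  gid  (4B, 4-aligned)
20..32  uid  (12B, 4-aligned)
32..33  rss  (1B, 1-aligned)
33..36  -- padding (3B)
36..40  lock  (4B, 4-aligned)
40..42  cpu  (2B, 2-aligned)
42..44  pid  (2B, 2-aligned)
sizeof = 44, alignof = 4
— Point2 —
0..1  state  (1B, 1-aligned)
1..4  -- padding (3B)
4..16  uid  (12B, 4-aligned)
16..17  rss  (1B, 1-aligned)
17..20  -- padding (3B)
20..24  lock  (4B, 4-aligned)
24..26  pid  (2B, 2-aligned)
26..28  -- padding (2B)
28..32  gid  (4B, 4-aligned)
32..34  cpu  (2B, 2-aligned)
34..48  refcount  (14B, 2-aligned)
sizeof = 48, alignof = 4
44 − 48 = -4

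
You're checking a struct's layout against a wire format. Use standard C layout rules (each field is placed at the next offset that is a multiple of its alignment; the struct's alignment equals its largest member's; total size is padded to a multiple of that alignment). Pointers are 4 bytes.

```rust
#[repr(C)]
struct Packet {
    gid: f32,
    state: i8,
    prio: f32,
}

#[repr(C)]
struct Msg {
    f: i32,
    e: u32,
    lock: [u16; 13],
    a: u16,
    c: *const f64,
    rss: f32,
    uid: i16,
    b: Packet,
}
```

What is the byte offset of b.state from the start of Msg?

52

Packet: 0..4  gid  (4B, 4-aligned); 4..5  state  (1B, 1-aligned); 5..8  -- padding (3B); 8..12  prio  (4B, 4-aligned); sizeof = 12, alignof = 4
0..4  f  (4B, 4-aligned)
4..8  e  (4B, 4-aligned)
8..34  lock  (26B, 2-aligned)
34..36  a  (2B, 2-aligned)
36..40  c  (4B, 4-aligned)
40..44  rss  (4B, 4-aligned)
44..46  uid  (2B, 2-aligned)
46..48  -- padding (2B)
48..60  b  (12B, 4-aligned)
within Packet: state at 4
48 + 4 = 52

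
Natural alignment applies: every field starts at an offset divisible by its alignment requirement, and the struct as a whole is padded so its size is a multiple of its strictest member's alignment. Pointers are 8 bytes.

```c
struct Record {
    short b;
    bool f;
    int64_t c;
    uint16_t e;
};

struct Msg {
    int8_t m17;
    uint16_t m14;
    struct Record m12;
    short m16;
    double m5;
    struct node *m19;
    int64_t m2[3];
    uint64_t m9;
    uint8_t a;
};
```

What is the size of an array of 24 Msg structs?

2304

Record: 0..2  b  (2B, 2-aligned); 2..3  f  (1B, 1-aligned); 3..8  -- padding (5B); 8..16  c  (8B, 8-aligned); 16..18  e  (2B, 2-aligned); 18..24  -- tail padding (6B); sizeof = 24, alignof = 8
0..1  m17  (1B, 1-aligned)
1..2  -- padding (1B)
2..4  m14  (2B, 2-aligned)
4..8  -- padding (4B)
8..32  m12  (24B, 8-aligned)
32..34  m16  (2B, 2-aligned)
34..40  -- padding (6B)
40..48  m5  (8B, 8-aligned)
48..56  m19  (8B, 8-aligned)
56..80  m2  (24B, 8-aligned)
80..88  m9  (8B, 8-aligned)
88..89  a  (1B, 1-aligned)
89..96  -- tail padding (7B)
sizeof = 96, alignof = 8
array of 24: 24 × 96 = 2304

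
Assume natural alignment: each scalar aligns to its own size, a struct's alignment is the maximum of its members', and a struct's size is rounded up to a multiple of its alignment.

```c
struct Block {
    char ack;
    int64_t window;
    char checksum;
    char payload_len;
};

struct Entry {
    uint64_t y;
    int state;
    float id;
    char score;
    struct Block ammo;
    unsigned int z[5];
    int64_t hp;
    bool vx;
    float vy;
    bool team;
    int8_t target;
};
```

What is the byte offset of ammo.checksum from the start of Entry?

40

Block: @0: ack [1B, align 1] → 1; +7 pad (align 8); @8: window [8B, align 8] → 16; @16: checksum [1B, align 1] → 17; @17: payload_len [1B, align 1] → 18; +6 tail pad (align 8); size 24, align 8
@0: y [8B, align 8] → 8
@8: state [4B, align 4] → 12
@12: id [4B, align 4] → 16
@16: score [1B, align 1] → 17
+7 pad (align 8)
@24: ammo [24B, align 8] → 48
within Block: checksum at 16
24 + 16 = 40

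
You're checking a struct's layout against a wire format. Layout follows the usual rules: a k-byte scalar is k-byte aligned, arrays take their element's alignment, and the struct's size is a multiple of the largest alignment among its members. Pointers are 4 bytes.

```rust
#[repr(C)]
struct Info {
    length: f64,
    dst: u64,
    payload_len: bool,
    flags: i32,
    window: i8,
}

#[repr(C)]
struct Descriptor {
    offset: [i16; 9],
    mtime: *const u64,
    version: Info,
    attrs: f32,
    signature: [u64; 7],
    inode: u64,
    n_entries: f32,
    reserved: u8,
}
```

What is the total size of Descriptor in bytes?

136 bytes

Info: length at 0 (size 8, align 8) → ends 8; dst at 8 (size 8, align 8) → ends 16; payload_len at 16 (size 1, align 1) → ends 17; pad 3 to align 4 for flags; flags at 20 (size 4, align 4) → ends 24; window at 24 (size 1, align 1) → ends 25; tail pad 7 to reach multiple of 8; total 32 bytes, alignment 8
offset at 0 (size 18, align 2) → ends 18
pad 2 to align 4 for mtime
mtime at 20 (size 4, align 4) → ends 24
version at 24 (size 32, align 8) → ends 56
attrs at 56 (size 4, align 4) → ends 60
pad 4 to align 8 for signature
signature at 64 (size 56, align 8) → ends 120
inode at 120 (size 8, align 8) → ends 128
n_entries at 128 (size 4, align 4) → ends 132
reserved at 132 (size 1, align 1) → ends 133
tail pad 3 to reach multiple of 8
total 136 bytes, alignment 8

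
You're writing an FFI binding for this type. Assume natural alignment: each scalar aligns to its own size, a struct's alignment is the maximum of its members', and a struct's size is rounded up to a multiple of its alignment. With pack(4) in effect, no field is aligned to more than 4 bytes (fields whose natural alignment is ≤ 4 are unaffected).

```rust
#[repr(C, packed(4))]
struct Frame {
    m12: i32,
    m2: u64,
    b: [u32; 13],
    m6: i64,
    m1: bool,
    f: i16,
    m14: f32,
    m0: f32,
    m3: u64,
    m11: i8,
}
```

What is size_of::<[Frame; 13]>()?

1248

@0: m12 [4B, align 4] → 4
@4: m2 [8B, align 4] → 12
@12: b [52B, align 4] → 64
@64: m6 [8B, align 4] → 72
@72: m1 [1B, align 1] → 73
+1 pad (align 2)
@74: f [2B, align 2] → 76
@76: m14 [4B, align 4] → 80
@80: m0 [4B, align 4] → 84
@84: m3 [8B, align 4] → 92
@92: m11 [1B, align 1] → 93
+3 tail pad (align 4)
size 96, align 4
array of 13: 13 × 96 = 1248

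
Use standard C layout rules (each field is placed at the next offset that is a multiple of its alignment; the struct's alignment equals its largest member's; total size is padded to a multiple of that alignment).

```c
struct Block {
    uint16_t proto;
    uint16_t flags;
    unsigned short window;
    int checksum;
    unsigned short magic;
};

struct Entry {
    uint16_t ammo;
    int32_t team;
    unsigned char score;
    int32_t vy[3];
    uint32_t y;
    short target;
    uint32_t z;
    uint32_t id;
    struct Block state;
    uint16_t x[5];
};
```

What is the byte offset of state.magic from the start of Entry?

Block: proto at 0 (size 2, align 2) → ends 2; flags at 2 (size 2, align 2) → ends 4; window at 4 (size 2, align 2) → ends 6; pad 2 to align 4 for checksum; checksum at 8 (size 4, align 4) → ends 12; magic at 12 (size 2, align 2) → ends 14; tail pad 2 to reach multiple of 4; total 16 bytes, alignment 4
ammo at 0 (size 2, align 2) → ends 2
pad 2 to align 4 for team
team at 4 (size 4, align 4) → ends 8
score at 8 (size 1, align 1) → ends 9
pad 3 to align 4 for vy
vy at 12 (size 12, align 4) → ends 24
y at 24 (size 4, align 4) → ends 28
target at 28 (size 2, align 2) → ends 30
pad 2 to align 4 for z
z at 32 (size 4, align 4) → ends 36
id at 36 (size 4, align 4) → ends 40
state at 40 (size 16, align 4) → ends 56
within Block: magic at 12
40 + 12 = 52

52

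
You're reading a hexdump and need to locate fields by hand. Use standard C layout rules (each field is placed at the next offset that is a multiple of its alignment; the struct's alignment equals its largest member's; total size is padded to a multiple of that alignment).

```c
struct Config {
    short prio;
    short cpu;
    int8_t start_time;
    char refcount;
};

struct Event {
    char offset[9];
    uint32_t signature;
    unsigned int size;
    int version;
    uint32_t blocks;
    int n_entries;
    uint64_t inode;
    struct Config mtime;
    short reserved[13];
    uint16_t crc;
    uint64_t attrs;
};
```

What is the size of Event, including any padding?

88 bytes

Config: prio at 0 (size 2, align 2) → ends 2; cpu at 2 (size 2, align 2) → ends 4; start_time at 4 (size 1, align 1) → ends 5; refcount at 5 (size 1, align 1) → ends 6; total 6 bytes, alignment 2
offset at 0 (size 9, align 1) → ends 9
pad 3 to align 4 for signature
signature at 12 (size 4, align 4) → ends 16
size at 16 (size 4, align 4) → ends 20
version at 20 (size 4, align 4) → ends 24
blocks at 24 (size 4, align 4) → ends 28
n_entries at 28 (size 4, align 4) → ends 32
inode at 32 (size 8, align 8) → ends 40
mtime at 40 (size 6, align 2) → ends 46
reserved at 46 (size 26, align 2) → ends 72
crc at 72 (size 2, align 2) → ends 74
pad 6 to align 8 for attrs
attrs at 80 (size 8, align 8) → ends 88
total 88 bytes, alignment 8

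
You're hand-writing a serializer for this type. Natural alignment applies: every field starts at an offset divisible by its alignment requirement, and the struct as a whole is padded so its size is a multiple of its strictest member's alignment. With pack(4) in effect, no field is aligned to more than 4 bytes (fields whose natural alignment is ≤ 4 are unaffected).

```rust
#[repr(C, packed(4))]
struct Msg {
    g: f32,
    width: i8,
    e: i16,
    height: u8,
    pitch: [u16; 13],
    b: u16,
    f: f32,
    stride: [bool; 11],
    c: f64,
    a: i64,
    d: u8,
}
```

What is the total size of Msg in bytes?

76 bytes

g at 0 (size 4, align 4) → ends 4
width at 4 (size 1, align 1) → ends 5
pad 1 to align 2 for e
e at 6 (size 2, align 2) → ends 8
height at 8 (size 1, align 1) → ends 9
pad 1 to align 2 for pitch
pitch at 10 (size 26, align 2) → ends 36
b at 36 (size 2, align 2) → ends 38
pad 2 to align 4 for f
f at 40 (size 4, align 4) → ends 44
stride at 44 (size 11, align 1) → ends 55
pad 1 to align 4 for c
c at 56 (size 8, align 4) → ends 64
a at 64 (size 8, align 4) → ends 72
d at 72 (size 1, align 1) → ends 73
tail pad 3 to reach multiple of 4
total 76 bytes, alignment 4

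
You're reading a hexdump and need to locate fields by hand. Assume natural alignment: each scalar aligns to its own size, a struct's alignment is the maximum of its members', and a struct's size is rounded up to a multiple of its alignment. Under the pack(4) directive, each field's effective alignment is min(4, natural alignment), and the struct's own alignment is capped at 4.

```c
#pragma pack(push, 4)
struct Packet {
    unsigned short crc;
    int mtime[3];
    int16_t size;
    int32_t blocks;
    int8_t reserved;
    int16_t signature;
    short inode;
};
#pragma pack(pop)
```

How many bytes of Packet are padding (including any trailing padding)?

0..2  crc  (2B, 2-aligned)
2..4  -- padding (2B)
4..16  mtime  (12B, 4-aligned)
16..18  size  (2B, 2-aligned)
18..20  -- padding (2B)
20..24  blocks  (4B, 4-aligned)
24..25  reserved  (1B, 1-aligned)
25..26  -- padding (1B)
26..28  signature  (2B, 2-aligned)
28..30  inode  (2B, 2-aligned)
30..32  -- tail padding (2B)
sizeof = 32, alignof = 4
data bytes 25, size 32 → padding 7

7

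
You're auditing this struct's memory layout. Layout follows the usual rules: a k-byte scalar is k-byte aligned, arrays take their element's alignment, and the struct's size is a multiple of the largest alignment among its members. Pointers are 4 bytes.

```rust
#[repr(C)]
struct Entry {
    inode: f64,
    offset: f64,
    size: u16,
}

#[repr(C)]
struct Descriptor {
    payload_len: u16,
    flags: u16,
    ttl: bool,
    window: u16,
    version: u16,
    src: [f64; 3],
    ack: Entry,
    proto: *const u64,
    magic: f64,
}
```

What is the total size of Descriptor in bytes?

80

Entry: 0..8  inode  (8B, 8-aligned); 8..16  offset  (8B, 8-aligned); 16..18  size  (2B, 2-aligned); 18..24  -- tail padding (6B); sizeof = 24, alignof = 8
0..2  payload_len  (2B, 2-aligned)
2..4  flags  (2B, 2-aligned)
4..5  ttl  (1B, 1-aligned)
5..6  -- padding (1B)
6..8  window  (2B, 2-aligned)
8..10  version  (2B, 2-aligned)
10..16  -- padding (6B)
16..40  src  (24B, 8-aligned)
40..64  ack  (24B, 8-aligned)
64..68  proto  (4B, 4-aligned)
68..72  -- padding (4B)
72..80  magic  (8B, 8-aligned)
sizeof = 80, alignof = 8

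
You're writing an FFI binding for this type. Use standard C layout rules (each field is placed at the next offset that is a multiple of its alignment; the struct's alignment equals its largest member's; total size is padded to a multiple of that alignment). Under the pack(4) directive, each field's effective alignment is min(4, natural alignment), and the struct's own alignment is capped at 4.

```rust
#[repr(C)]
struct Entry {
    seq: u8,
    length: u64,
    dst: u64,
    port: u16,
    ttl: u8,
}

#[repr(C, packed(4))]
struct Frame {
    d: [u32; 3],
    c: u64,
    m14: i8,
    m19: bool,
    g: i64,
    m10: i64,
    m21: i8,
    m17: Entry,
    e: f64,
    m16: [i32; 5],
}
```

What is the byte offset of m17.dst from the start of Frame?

Entry: @0: seq [1B, align 1] → 1; +7 pad (align 8); @8: length [8B, align 8] → 16; @16: dst [8B, align 8] → 24; @24: port [2B, align 2] → 26; @26: ttl [1B, align 1] → 27; +5 tail pad (align 8); size 32, align 8
@0: d [12B, align 4] → 12
@12: c [8B, align 4] → 20
@20: m14 [1B, align 1] → 21
@21: m19 [1B, align 1] → 22
+2 pad (align 4)
@24: g [8B, align 4] → 32
@32: m10 [8B, align 4] → 40
@40: m21 [1B, align 1] → 41
+3 pad (align 4)
@44: m17 [32B, align 4] → 76
within Entry: dst at 16
44 + 16 = 60

60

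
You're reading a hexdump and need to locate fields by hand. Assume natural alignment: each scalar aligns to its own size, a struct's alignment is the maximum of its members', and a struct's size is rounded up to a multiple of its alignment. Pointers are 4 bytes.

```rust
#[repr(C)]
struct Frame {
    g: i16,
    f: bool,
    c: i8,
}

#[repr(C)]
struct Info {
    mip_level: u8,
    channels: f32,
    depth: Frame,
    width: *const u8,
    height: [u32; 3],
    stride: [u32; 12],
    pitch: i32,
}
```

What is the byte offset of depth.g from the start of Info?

8

Frame: @0: g [2B, align 2] → 2; @2: f [1B, align 1] → 3; @3: c [1B, align 1] → 4; size 4, align 2
@0: mip_level [1B, align 1] → 1
+3 pad (align 4)
@4: channels [4B, align 4] → 8
@8: depth [4B, align 2] → 12
within Frame: g at 0
8 + 0 = 8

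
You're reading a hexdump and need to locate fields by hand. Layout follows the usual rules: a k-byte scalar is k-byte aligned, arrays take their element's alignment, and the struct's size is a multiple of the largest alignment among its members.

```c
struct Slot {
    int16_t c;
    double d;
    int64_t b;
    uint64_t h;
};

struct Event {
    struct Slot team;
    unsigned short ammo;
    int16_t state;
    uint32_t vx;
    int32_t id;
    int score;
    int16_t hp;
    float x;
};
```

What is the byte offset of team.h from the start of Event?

24

Slot: @0: c [2B, align 2] → 2; +6 pad (align 8); @8: d [8B, align 8] → 16; @16: b [8B, align 8] → 24; @24: h [8B, align 8] → 32; size 32, align 8
@0: team [32B, align 8] → 32
within Slot: h at 24
0 + 24 = 24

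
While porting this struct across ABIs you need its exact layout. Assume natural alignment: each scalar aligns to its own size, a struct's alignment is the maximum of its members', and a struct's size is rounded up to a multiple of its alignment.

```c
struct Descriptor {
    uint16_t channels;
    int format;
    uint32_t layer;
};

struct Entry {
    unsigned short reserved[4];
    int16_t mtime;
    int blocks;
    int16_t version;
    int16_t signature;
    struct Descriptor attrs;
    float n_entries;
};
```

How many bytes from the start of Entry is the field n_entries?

32

Descriptor: @0: channels [2B, align 2] → 2; +2 pad (align 4); @4: format [4B, align 4] → 8; @8: layer [4B, align 4] → 12; size 12, align 4
@0: reserved [8B, align 2] → 8
@8: mtime [2B, align 2] → 10
+2 pad (align 4)
@12: blocks [4B, align 4] → 16
@16: version [2B, align 2] → 18
@18: signature [2B, align 2] → 20
@20: attrs [12B, align 4] → 32
@32: n_entries [4B, align 4] → 36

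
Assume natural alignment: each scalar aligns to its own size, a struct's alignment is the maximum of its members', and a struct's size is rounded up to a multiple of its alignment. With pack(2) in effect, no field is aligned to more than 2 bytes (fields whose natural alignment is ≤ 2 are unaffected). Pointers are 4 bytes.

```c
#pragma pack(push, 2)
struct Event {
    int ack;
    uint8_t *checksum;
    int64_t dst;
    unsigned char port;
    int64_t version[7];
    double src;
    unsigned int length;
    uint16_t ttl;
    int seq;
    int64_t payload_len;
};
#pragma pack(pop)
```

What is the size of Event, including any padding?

@0: ack [4B, align 2] → 4
@4: checksum [4B, align 2] → 8
@8: dst [8B, align 2] → 16
@16: port [1B, align 1] → 17
+1 pad (align 2)
@18: version [56B, align 2] → 74
@74: src [8B, align 2] → 82
@82: length [4B, align 2] → 86
@86: ttl [2B, align 2] → 88
@88: seq [4B, align 2] → 92
@92: payload_len [8B, align 2] → 100
size 100, align 2

100 bytes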